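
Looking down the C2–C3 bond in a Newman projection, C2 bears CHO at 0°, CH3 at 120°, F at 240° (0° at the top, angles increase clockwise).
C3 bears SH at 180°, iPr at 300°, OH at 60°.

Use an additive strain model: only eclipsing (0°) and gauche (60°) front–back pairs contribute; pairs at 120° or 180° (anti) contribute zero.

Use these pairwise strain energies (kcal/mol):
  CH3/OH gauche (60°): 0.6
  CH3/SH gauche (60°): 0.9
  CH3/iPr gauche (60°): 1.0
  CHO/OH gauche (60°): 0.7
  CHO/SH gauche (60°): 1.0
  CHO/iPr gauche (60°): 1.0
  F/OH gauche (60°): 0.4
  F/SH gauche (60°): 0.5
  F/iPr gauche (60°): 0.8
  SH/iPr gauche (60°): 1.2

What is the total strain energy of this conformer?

This conformer (staggered): CHO(0°)/iPr(300°) gauche 1.0; CHO(0°)/OH(60°) gauche 0.7; CH3(120°)/SH(180°) gauche 0.9; CH3(120°)/OH(60°) gauche 0.6; F(240°)/SH(180°) gauche 0.5; F(240°)/iPr(300°) gauche 0.8 → 4.5 kcal/mol.

4.5 kcal/mol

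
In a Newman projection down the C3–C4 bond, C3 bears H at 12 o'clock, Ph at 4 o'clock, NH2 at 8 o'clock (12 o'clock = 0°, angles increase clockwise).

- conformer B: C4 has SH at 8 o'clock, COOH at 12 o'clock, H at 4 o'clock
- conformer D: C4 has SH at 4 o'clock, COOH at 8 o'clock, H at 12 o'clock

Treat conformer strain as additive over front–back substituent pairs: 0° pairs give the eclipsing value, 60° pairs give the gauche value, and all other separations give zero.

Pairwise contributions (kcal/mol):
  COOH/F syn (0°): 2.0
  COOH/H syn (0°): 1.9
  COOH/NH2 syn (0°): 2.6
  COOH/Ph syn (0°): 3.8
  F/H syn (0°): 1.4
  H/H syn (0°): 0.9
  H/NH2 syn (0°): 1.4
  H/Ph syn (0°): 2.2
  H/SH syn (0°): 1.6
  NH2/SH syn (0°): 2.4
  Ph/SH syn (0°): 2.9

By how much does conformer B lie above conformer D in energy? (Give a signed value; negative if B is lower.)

+0.1 kcal/mol

B (eclipsed): H–COOH eclipsed, Ph–H eclipsed, NH2–SH eclipsed; 1.9 + 2.2 + 2.4 = 6.5 kcal/mol.
D (eclipsed): H–H eclipsed, Ph–SH eclipsed, NH2–COOH eclipsed; 0.9 + 2.9 + 2.6 = 6.4 kcal/mol.
E(B) − E(D) = 6.5 − 6.4 = +0.1 kcal/mol.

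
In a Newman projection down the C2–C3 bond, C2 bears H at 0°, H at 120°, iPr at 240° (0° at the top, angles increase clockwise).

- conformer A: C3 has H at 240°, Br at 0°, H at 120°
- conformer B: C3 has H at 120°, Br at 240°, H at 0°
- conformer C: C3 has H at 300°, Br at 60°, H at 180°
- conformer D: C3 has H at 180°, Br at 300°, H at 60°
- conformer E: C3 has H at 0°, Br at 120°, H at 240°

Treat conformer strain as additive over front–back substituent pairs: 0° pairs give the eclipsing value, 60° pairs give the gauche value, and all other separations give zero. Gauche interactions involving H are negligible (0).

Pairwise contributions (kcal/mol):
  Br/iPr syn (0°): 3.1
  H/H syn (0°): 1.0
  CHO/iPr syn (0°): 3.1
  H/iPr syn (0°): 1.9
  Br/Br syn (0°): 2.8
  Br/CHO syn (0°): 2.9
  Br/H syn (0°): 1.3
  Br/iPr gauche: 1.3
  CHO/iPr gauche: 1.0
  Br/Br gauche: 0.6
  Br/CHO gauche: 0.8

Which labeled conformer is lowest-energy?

A (eclipsed): H(0°)/Br(0°) eclipsed 1.3; H(120°)/H(120°) eclipsed 1.0; iPr(240°)/H(240°) eclipsed 1.9 → 4.2 kcal/mol.
B (eclipsed): H(0°)/H(0°) eclipsed 1.0; H(120°)/H(120°) eclipsed 1.0; iPr(240°)/Br(240°) eclipsed 3.1 → 5.1 kcal/mol.
C (staggered): no non-H gauche contacts → 0.0 kcal/mol.
D (staggered): iPr(240°)/Br(300°) gauche 1.3 → 1.3 kcal/mol.
E (eclipsed): H(0°)/H(0°) eclipsed 1.0; H(120°)/Br(120°) eclipsed 1.3; iPr(240°)/H(240°) eclipsed 1.9 → 4.2 kcal/mol.
C has the lowest total (0.0 kcal/mol).

C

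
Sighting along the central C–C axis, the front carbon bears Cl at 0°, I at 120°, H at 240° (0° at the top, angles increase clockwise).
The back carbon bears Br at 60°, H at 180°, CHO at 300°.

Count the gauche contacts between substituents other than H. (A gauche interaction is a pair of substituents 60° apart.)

3

Non-H gauche pairs: Cl(0°)/Br(60°); Cl(0°)/CHO(300°); I(120°)/Br(60°) — 3 interactions.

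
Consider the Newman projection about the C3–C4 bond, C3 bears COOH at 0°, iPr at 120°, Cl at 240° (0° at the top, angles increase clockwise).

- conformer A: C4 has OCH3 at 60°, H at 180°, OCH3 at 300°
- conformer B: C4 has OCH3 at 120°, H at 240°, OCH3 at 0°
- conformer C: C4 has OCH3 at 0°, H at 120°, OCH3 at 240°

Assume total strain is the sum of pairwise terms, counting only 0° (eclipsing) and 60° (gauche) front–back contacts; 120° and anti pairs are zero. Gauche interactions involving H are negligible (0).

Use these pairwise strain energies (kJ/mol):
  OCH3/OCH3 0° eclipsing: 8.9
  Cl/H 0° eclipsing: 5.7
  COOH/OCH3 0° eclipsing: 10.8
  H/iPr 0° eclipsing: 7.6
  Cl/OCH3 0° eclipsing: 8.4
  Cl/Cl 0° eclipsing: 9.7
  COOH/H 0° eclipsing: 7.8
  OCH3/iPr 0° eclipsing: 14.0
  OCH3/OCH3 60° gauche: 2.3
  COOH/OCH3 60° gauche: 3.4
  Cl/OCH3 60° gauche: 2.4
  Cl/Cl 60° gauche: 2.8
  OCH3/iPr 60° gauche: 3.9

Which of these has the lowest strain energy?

A

A (staggered): COOH–OCH3 gauche, COOH–OCH3 gauche, iPr–OCH3 gauche, Cl–OCH3 gauche; 3.4 + 3.4 + 3.9 + 2.4 = 13.1 kJ/mol.
B (eclipsed): COOH–OCH3 eclipsed, iPr–OCH3 eclipsed, Cl–H eclipsed; 10.8 + 14.0 + 5.7 = 30.5 kJ/mol.
C (eclipsed): COOH–OCH3 eclipsed, iPr–H eclipsed, Cl–OCH3 eclipsed; 10.8 + 7.6 + 8.4 = 26.8 kJ/mol.
A has the lowest total (13.1 kJ/mol).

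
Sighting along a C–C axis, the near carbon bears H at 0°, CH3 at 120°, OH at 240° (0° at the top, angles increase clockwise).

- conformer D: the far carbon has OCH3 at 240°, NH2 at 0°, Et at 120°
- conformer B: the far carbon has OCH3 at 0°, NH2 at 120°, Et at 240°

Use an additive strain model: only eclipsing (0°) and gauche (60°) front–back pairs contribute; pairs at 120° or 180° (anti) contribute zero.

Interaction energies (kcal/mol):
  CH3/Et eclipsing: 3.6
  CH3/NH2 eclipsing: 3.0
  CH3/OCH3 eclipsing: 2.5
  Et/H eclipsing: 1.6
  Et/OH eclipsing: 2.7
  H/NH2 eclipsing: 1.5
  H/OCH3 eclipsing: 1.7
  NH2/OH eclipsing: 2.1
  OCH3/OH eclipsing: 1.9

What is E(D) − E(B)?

-0.4 kcal/mol

D (eclipsed): H(0°)/NH2(0°) eclipsed 1.5; CH3(120°)/Et(120°) eclipsed 3.6; OH(240°)/OCH3(240°) eclipsed 1.9 → 7.0 kcal/mol.
B (eclipsed): H(0°)/OCH3(0°) eclipsed 1.7; CH3(120°)/NH2(120°) eclipsed 3.0; OH(240°)/Et(240°) eclipsed 2.7 → 7.4 kcal/mol.
E(D) − E(B) = 7.0 − 7.4 = -0.4 kcal/mol.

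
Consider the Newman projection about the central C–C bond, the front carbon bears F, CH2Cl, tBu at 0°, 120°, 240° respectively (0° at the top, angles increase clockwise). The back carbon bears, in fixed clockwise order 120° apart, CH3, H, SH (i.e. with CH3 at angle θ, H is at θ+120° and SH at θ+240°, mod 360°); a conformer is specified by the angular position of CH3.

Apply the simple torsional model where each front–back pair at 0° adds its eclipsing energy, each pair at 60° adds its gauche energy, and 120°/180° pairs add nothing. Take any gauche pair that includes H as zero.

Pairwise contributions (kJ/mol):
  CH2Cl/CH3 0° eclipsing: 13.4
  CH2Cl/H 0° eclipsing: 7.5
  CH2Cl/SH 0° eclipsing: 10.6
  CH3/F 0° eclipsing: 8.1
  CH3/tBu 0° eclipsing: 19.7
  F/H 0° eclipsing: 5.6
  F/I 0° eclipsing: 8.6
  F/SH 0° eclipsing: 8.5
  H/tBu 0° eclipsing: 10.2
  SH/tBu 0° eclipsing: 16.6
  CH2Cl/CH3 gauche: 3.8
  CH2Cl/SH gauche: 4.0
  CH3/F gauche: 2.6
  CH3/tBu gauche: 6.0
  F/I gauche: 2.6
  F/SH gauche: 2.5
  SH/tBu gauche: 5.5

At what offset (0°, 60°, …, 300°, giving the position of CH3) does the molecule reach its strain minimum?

CH3 at 0° (eclipsed): F(0°)/CH3(0°) eclipsed 8.1; CH2Cl(120°)/H(120°) eclipsed 7.5; tBu(240°)/SH(240°) eclipsed 16.6 → 32.2 kJ/mol.
CH3 at 60° (staggered): F(0°)/CH3(60°) gauche 2.6; F(0°)/SH(300°) gauche 2.5; CH2Cl(120°)/CH3(60°) gauche 3.8; tBu(240°)/SH(300°) gauche 5.5 → 14.4 kJ/mol.
CH3 at 120° (eclipsed): F(0°)/SH(0°) eclipsed 8.5; CH2Cl(120°)/CH3(120°) eclipsed 13.4; tBu(240°)/H(240°) eclipsed 10.2 → 32.1 kJ/mol.
CH3 at 180° (staggered): F(0°)/SH(60°) gauche 2.5; CH2Cl(120°)/CH3(180°) gauche 3.8; CH2Cl(120°)/SH(60°) gauche 4.0; tBu(240°)/CH3(180°) gauche 6.0 → 16.3 kJ/mol.
CH3 at 240° (eclipsed): F(0°)/H(0°) eclipsed 5.6; CH2Cl(120°)/SH(120°) eclipsed 10.6; tBu(240°)/CH3(240°) eclipsed 19.7 → 35.9 kJ/mol.
CH3 at 300° (staggered): F(0°)/CH3(300°) gauche 2.6; CH2Cl(120°)/SH(180°) gauche 4.0; tBu(240°)/CH3(300°) gauche 6.0; tBu(240°)/SH(180°) gauche 5.5 → 18.1 kJ/mol.
The minimum (14.4 kJ/mol) occurs with CH3 at 60°.

60°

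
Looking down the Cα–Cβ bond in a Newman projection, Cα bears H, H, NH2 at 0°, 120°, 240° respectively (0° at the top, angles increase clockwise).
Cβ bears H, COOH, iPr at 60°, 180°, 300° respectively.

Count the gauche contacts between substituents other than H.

2

Non-H gauche pairs: NH2(240°)/COOH(180°); NH2(240°)/iPr(300°) — 2 interactions.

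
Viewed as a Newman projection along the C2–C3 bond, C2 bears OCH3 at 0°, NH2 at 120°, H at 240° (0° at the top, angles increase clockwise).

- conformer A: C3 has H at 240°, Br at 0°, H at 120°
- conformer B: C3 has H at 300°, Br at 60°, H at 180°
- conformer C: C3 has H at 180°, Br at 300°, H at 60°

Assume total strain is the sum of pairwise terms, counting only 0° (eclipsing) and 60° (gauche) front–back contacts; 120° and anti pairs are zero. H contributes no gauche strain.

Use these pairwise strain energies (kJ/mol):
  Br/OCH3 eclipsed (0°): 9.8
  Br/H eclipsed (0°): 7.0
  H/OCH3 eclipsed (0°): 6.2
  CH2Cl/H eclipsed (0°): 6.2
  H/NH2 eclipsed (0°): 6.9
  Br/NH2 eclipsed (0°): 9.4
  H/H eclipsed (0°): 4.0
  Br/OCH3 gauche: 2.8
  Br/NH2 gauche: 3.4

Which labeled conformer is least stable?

A

A (eclipsed): OCH3(0°)/Br(0°) eclipsed 9.8; NH2(120°)/H(120°) eclipsed 6.9; H(240°)/H(240°) eclipsed 4.0 → 20.7 kJ/mol.
B (staggered): OCH3(0°)/Br(60°) gauche 2.8; NH2(120°)/Br(60°) gauche 3.4 → 6.2 kJ/mol.
C (staggered): OCH3(0°)/Br(300°) gauche 2.8 → 2.8 kJ/mol.
A has the highest total (20.7 kJ/mol).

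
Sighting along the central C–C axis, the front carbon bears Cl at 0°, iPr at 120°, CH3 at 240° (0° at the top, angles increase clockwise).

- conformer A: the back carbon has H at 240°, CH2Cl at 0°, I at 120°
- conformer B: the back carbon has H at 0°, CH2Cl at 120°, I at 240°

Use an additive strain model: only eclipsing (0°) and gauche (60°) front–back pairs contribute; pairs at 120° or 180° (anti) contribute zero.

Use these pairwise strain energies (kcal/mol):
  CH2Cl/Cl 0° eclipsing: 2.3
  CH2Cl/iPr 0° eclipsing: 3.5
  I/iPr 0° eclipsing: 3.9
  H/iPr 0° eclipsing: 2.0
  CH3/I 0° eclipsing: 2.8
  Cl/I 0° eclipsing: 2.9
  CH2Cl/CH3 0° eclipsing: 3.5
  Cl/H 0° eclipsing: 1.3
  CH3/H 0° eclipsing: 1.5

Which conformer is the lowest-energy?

B

A is eclipsed. Cl at 0° is eclipsed with CH2Cl at 0° (2.3); iPr at 120° is eclipsed with I at 120° (3.9); CH3 at 240° is eclipsed with H at 240° (1.5). Total 7.7 kcal/mol.
B is eclipsed. Cl at 0° is eclipsed with H at 0° (1.3); iPr at 120° is eclipsed with CH2Cl at 120° (3.5); CH3 at 240° is eclipsed with I at 240° (2.8). Total 7.6 kcal/mol.
B has the lowest total (7.6 kcal/mol).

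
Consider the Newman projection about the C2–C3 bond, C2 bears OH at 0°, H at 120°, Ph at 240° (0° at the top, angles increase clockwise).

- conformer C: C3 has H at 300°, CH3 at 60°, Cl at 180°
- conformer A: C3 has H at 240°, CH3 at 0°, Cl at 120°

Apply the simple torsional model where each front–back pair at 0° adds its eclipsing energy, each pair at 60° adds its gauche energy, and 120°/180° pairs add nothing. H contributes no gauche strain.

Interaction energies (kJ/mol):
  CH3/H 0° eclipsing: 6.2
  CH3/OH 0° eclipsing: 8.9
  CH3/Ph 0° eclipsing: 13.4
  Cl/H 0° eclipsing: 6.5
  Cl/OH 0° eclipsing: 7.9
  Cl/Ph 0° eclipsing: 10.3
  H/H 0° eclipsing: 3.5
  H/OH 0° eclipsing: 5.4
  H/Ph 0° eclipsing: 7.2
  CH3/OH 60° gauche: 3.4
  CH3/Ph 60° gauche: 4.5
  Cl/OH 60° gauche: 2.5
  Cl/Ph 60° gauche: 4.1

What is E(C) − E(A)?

-15.1 kJ/mol

C is staggered. OH at 0° is gauche with CH3 at 60° (3.4); Ph at 240° is gauche with Cl at 180° (4.1). Total 7.5 kJ/mol.
A is eclipsed. OH at 0° is eclipsed with CH3 at 0° (8.9); H at 120° is eclipsed with Cl at 120° (6.5); Ph at 240° is eclipsed with H at 240° (7.2). Total 22.6 kJ/mol.
E(C) − E(A) = 7.5 − 22.6 = -15.1 kJ/mol.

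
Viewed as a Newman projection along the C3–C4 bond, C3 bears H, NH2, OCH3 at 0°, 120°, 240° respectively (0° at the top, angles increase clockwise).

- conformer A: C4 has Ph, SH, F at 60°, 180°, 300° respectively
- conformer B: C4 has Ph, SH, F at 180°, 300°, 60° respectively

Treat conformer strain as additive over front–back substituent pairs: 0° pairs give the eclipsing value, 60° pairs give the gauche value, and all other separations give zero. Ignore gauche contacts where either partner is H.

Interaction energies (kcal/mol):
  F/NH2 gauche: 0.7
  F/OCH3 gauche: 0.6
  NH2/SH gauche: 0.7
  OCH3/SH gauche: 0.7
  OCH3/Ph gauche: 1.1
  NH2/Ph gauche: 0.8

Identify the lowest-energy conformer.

A (staggered): NH2(120°)/Ph(60°) gauche 0.8; NH2(120°)/SH(180°) gauche 0.7; OCH3(240°)/SH(180°) gauche 0.7; OCH3(240°)/F(300°) gauche 0.6 → 2.8 kcal/mol.
B (staggered): NH2(120°)/Ph(180°) gauche 0.8; NH2(120°)/F(60°) gauche 0.7; OCH3(240°)/Ph(180°) gauche 1.1; OCH3(240°)/SH(300°) gauche 0.7 → 3.3 kcal/mol.
A has the lowest total (2.8 kcal/mol).

A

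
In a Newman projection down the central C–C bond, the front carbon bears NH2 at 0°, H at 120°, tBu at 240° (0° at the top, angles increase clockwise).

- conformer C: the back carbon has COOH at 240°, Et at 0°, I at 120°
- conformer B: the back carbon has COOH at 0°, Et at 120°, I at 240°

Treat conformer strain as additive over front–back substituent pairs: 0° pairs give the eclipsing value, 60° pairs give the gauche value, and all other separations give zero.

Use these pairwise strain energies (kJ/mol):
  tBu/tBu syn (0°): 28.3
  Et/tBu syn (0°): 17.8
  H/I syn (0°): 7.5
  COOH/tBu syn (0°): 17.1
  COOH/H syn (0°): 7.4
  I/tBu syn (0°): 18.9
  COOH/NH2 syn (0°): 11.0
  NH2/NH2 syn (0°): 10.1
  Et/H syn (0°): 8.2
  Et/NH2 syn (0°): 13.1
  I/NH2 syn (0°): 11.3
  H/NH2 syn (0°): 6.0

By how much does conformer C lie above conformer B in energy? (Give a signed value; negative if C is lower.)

C (eclipsed): NH2(0°)/Et(0°) eclipsed 13.1; H(120°)/I(120°) eclipsed 7.5; tBu(240°)/COOH(240°) eclipsed 17.1 → 37.7 kJ/mol.
B (eclipsed): NH2(0°)/COOH(0°) eclipsed 11.0; H(120°)/Et(120°) eclipsed 8.2; tBu(240°)/I(240°) eclipsed 18.9 → 38.1 kJ/mol.
E(C) − E(B) = 37.7 − 38.1 = -0.4 kJ/mol.

-0.4 kJ/mol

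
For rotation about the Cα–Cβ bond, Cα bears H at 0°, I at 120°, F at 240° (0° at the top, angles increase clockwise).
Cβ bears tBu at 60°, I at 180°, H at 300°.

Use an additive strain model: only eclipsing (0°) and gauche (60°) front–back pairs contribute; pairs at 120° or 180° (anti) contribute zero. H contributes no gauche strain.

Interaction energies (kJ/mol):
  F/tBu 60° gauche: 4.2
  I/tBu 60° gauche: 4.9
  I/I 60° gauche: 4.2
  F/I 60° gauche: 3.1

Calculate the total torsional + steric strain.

12.2 kJ/mol

This conformer (staggered): I(120°)/tBu(60°) gauche 4.9; I(120°)/I(180°) gauche 4.2; F(240°)/I(180°) gauche 3.1 → 12.2 kJ/mol.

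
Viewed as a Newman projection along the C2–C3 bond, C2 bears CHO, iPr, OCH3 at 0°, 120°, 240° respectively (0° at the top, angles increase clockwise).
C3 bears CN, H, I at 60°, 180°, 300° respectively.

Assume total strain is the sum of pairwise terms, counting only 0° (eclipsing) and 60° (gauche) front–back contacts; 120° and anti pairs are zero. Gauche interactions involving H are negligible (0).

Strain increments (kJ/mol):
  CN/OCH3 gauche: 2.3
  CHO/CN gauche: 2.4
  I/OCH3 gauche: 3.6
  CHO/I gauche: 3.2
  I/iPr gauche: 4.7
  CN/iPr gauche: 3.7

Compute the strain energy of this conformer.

This conformer (staggered): CHO(0°)/CN(60°) gauche 2.4; CHO(0°)/I(300°) gauche 3.2; iPr(120°)/CN(60°) gauche 3.7; OCH3(240°)/I(300°) gauche 3.6 → 12.9 kJ/mol.

12.9 kJ/mol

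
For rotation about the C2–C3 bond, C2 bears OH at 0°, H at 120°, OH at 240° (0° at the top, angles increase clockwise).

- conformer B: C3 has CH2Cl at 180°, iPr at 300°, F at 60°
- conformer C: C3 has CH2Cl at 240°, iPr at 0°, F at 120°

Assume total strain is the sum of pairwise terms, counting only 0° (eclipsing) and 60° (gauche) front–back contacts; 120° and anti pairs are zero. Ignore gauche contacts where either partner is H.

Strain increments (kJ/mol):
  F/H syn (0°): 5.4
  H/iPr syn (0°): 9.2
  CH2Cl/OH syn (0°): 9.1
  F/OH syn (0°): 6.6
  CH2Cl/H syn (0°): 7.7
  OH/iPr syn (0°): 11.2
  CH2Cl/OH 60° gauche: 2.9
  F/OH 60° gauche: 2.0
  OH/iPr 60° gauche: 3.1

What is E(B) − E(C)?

B (staggered): OH(0°)/iPr(300°) gauche 3.1; OH(0°)/F(60°) gauche 2.0; OH(240°)/CH2Cl(180°) gauche 2.9; OH(240°)/iPr(300°) gauche 3.1 → 11.1 kJ/mol.
C (eclipsed): OH(0°)/iPr(0°) eclipsed 11.2; H(120°)/F(120°) eclipsed 5.4; OH(240°)/CH2Cl(240°) eclipsed 9.1 → 25.7 kJ/mol.
E(B) − E(C) = 11.1 − 25.7 = -14.6 kJ/mol.

-14.6 kJ/mol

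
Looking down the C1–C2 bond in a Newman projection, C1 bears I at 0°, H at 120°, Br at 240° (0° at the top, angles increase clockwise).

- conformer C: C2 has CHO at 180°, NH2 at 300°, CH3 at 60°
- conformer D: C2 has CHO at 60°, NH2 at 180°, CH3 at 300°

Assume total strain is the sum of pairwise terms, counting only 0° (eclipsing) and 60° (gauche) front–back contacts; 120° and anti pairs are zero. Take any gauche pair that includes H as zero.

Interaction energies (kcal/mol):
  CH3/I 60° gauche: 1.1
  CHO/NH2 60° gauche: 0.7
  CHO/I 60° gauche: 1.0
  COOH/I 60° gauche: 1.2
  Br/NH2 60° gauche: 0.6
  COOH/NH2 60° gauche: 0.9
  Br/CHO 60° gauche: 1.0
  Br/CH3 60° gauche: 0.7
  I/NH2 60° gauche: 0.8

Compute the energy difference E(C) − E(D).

C (staggered): I(0°)/NH2(300°) gauche 0.8; I(0°)/CH3(60°) gauche 1.1; Br(240°)/CHO(180°) gauche 1.0; Br(240°)/NH2(300°) gauche 0.6 → 3.5 kcal/mol.
D (staggered): I(0°)/CHO(60°) gauche 1.0; I(0°)/CH3(300°) gauche 1.1; Br(240°)/NH2(180°) gauche 0.6; Br(240°)/CH3(300°) gauche 0.7 → 3.4 kcal/mol.
E(C) − E(D) = 3.5 − 3.4 = +0.1 kcal/mol.

+0.1 kcal/mol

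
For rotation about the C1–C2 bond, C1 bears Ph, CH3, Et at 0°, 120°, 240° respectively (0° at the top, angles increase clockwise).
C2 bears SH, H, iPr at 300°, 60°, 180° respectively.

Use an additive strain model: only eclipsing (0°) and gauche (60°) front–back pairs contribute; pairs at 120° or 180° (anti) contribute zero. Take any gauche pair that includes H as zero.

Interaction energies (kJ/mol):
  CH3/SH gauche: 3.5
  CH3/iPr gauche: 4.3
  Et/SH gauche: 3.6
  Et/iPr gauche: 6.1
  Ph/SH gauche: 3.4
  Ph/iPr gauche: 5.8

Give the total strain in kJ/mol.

This conformer (staggered): Ph–SH gauche, CH3–iPr gauche, Et–SH gauche, Et–iPr gauche; 3.4 + 4.3 + 3.6 + 6.1 = 17.4 kJ/mol.

17.4 kJ/mol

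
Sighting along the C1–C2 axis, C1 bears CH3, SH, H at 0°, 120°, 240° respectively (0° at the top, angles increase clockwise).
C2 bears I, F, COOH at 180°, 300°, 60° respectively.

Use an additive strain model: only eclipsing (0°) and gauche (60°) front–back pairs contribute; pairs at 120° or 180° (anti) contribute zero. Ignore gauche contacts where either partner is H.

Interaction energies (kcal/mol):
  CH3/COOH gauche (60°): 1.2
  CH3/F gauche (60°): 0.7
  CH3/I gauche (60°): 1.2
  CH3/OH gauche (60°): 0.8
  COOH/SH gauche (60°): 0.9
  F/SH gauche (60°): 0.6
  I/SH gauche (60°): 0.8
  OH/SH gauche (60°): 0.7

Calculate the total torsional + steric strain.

3.6 kcal/mol

This conformer (staggered): CH3–F gauche, CH3–COOH gauche, SH–I gauche, SH–COOH gauche; 0.7 + 1.2 + 0.8 + 0.9 = 3.6 kcal/mol.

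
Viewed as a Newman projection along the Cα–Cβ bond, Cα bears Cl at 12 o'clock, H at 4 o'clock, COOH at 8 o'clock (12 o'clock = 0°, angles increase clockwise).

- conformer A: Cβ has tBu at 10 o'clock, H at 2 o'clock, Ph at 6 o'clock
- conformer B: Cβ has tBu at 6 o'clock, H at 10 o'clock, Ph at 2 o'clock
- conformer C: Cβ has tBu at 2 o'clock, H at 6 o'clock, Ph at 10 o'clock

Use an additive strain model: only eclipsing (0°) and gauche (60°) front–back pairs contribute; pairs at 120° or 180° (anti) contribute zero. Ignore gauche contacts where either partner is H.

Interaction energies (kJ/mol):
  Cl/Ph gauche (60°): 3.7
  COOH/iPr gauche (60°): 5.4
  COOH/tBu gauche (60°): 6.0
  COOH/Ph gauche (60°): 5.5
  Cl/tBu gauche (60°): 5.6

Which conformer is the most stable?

B

A is staggered. Cl at 0° is gauche with tBu at 300° (5.6); COOH at 240° is gauche with tBu at 300° (6.0); COOH at 240° is gauche with Ph at 180° (5.5). Total 17.1 kJ/mol.
B is staggered. Cl at 0° is gauche with Ph at 60° (3.7); COOH at 240° is gauche with tBu at 180° (6.0). Total 9.7 kJ/mol.
C is staggered. Cl at 0° is gauche with tBu at 60° (5.6); Cl at 0° is gauche with Ph at 300° (3.7); COOH at 240° is gauche with Ph at 300° (5.5). Total 14.8 kJ/mol.
B has the lowest total (9.7 kJ/mol).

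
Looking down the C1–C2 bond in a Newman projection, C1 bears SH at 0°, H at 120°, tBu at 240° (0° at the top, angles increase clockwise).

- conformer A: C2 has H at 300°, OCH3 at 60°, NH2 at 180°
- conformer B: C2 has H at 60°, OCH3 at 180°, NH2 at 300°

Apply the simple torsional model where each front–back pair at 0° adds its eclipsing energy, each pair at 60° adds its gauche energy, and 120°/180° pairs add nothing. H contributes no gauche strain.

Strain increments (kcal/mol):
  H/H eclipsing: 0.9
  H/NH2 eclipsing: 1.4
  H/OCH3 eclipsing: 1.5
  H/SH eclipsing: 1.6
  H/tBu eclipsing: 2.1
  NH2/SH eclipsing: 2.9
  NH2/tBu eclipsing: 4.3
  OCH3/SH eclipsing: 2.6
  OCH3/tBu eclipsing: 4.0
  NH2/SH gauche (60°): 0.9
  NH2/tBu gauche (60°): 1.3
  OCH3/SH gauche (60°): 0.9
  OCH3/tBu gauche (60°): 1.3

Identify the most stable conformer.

A is staggered. SH at 0° is gauche with OCH3 at 60° (0.9); tBu at 240° is gauche with NH2 at 180° (1.3). Total 2.2 kcal/mol.
B is staggered. SH at 0° is gauche with NH2 at 300° (0.9); tBu at 240° is gauche with OCH3 at 180° (1.3); tBu at 240° is gauche with NH2 at 300° (1.3). Total 3.5 kcal/mol.
A has the lowest total (2.2 kcal/mol).

A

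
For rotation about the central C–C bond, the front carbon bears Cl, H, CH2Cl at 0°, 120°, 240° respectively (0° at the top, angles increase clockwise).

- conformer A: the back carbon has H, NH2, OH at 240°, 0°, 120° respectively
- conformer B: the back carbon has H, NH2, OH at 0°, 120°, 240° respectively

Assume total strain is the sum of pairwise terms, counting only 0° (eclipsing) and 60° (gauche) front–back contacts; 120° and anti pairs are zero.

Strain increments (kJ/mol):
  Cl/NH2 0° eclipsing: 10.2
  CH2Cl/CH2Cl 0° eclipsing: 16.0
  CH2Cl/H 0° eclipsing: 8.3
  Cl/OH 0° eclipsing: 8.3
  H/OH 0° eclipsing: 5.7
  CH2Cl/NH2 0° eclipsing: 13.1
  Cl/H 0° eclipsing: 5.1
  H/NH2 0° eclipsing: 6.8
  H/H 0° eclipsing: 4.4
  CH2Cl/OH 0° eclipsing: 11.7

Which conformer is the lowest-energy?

A is eclipsed. Cl at 0° is eclipsed with NH2 at 0° (10.2); H at 120° is eclipsed with OH at 120° (5.7); CH2Cl at 240° is eclipsed with H at 240° (8.3). Total 24.2 kJ/mol.
B is eclipsed. Cl at 0° is eclipsed with H at 0° (5.1); H at 120° is eclipsed with NH2 at 120° (6.8); CH2Cl at 240° is eclipsed with OH at 240° (11.7). Total 23.6 kJ/mol.
B has the lowest total (23.6 kJ/mol).

B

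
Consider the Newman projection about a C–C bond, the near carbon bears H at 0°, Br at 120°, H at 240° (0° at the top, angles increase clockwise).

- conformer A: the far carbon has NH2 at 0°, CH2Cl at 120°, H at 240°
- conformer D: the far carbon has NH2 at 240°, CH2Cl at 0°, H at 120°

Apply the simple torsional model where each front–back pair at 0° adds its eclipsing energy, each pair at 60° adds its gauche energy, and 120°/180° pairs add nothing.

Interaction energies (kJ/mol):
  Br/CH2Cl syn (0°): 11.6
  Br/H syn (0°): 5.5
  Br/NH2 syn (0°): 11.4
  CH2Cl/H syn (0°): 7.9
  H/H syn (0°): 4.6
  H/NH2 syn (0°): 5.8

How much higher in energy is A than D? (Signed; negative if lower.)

+2.8 kJ/mol

A is eclipsed. H at 0° is eclipsed with NH2 at 0° (5.8); Br at 120° is eclipsed with CH2Cl at 120° (11.6); H at 240° is eclipsed with H at 240° (4.6). Total 22.0 kJ/mol.
D is eclipsed. H at 0° is eclipsed with CH2Cl at 0° (7.9); Br at 120° is eclipsed with H at 120° (5.5); H at 240° is eclipsed with NH2 at 240° (5.8). Total 19.2 kJ/mol.
E(A) − E(D) = 22.0 − 19.2 = +2.8 kJ/mol.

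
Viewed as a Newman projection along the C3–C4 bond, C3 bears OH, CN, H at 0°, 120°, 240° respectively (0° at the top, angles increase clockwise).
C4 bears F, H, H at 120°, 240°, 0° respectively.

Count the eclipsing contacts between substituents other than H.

1

Non-H eclipsing pairs: CN(120°)/F(120°) — 1 interaction.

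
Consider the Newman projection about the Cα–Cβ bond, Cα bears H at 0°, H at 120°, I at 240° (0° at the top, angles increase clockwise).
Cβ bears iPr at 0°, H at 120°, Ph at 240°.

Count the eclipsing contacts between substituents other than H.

Non-H eclipsing pairs: I(240°)/Ph(240°) — 1 interaction.

1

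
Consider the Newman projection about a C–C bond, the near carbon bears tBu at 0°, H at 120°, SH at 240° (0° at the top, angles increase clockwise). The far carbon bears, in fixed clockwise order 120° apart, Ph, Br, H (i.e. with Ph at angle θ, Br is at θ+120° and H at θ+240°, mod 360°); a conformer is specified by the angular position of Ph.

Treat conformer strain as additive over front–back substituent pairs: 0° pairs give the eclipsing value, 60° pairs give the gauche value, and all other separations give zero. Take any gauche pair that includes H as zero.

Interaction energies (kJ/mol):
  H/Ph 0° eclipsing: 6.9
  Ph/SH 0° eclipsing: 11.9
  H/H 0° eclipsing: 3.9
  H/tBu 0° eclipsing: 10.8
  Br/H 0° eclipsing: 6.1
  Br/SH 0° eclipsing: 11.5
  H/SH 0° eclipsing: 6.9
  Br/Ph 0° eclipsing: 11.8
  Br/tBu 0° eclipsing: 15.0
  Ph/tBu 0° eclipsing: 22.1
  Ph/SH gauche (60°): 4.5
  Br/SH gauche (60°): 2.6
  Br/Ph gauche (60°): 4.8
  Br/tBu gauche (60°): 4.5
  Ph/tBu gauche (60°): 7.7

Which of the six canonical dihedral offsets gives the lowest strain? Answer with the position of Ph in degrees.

60°

Ph at 0° is eclipsed. tBu at 0° is eclipsed with Ph at 0° (22.1); H at 120° is eclipsed with Br at 120° (6.1); SH at 240° is eclipsed with H at 240° (6.9). Total 35.1 kJ/mol.
Ph at 60° is staggered. tBu at 0° is gauche with Ph at 60° (7.7); SH at 240° is gauche with Br at 180° (2.6). Total 10.3 kJ/mol.
Ph at 120° is eclipsed. tBu at 0° is eclipsed with H at 0° (10.8); H at 120° is eclipsed with Ph at 120° (6.9); SH at 240° is eclipsed with Br at 240° (11.5). Total 29.2 kJ/mol.
Ph at 180° is staggered. tBu at 0° is gauche with Br at 300° (4.5); SH at 240° is gauche with Ph at 180° (4.5); SH at 240° is gauche with Br at 300° (2.6). Total 11.6 kJ/mol.
Ph at 240° is eclipsed. tBu at 0° is eclipsed with Br at 0° (15.0); H at 120° is eclipsed with H at 120° (3.9); SH at 240° is eclipsed with Ph at 240° (11.9). Total 30.8 kJ/mol.
Ph at 300° is staggered. tBu at 0° is gauche with Ph at 300° (7.7); tBu at 0° is gauche with Br at 60° (4.5); SH at 240° is gauche with Ph at 300° (4.5). Total 16.7 kJ/mol.
The minimum (10.3 kJ/mol) occurs with Ph at 60°.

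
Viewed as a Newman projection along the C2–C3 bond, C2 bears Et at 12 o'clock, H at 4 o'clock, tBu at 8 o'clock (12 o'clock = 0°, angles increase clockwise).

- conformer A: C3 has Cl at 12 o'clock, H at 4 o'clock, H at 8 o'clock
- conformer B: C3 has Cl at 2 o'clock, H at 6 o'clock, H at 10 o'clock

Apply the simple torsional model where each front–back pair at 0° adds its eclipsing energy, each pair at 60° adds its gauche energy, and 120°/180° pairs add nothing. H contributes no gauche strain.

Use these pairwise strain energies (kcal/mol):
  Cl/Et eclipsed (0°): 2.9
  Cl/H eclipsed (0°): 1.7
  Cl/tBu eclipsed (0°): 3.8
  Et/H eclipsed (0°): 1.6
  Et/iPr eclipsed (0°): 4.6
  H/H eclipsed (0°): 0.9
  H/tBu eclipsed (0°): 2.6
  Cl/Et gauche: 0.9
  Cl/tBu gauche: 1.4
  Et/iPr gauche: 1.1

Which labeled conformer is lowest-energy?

A is eclipsed. Et at 0° is eclipsed with Cl at 0° (2.9); H at 120° is eclipsed with H at 120° (0.9); tBu at 240° is eclipsed with H at 240° (2.6). Total 6.4 kcal/mol.
B is staggered. Et at 0° is gauche with Cl at 60° (0.9). Total 0.9 kcal/mol.
B has the lowest total (0.9 kcal/mol).

B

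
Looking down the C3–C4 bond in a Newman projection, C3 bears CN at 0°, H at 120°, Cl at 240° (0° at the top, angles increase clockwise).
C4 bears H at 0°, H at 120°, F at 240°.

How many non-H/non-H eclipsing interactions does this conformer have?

1

Non-H eclipsing pairs: Cl(240°)/F(240°) — 1 interaction.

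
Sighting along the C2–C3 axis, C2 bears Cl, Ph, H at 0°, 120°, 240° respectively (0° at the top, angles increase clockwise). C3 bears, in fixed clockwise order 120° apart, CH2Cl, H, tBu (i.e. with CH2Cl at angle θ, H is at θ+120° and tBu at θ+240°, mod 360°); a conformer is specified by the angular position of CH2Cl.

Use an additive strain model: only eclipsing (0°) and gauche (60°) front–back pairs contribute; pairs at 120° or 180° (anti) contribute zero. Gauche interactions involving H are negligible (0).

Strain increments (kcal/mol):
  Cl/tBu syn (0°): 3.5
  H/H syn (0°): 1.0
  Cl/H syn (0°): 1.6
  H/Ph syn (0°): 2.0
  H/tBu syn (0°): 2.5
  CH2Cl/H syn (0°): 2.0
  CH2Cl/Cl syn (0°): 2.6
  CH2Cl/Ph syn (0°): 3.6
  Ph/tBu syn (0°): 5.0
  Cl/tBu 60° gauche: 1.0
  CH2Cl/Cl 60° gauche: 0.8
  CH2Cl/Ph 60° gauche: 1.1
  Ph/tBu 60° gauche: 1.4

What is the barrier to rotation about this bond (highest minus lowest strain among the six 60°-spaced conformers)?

CH2Cl at 0° (eclipsed): Cl–CH2Cl eclipsed, Ph–H eclipsed, H–tBu eclipsed; 2.6 + 2.0 + 2.5 = 7.1 kcal/mol.
CH2Cl at 60° (staggered): Cl–CH2Cl gauche, Cl–tBu gauche, Ph–CH2Cl gauche; 0.8 + 1.0 + 1.1 = 2.9 kcal/mol.
CH2Cl at 120° (eclipsed): Cl–tBu eclipsed, Ph–CH2Cl eclipsed, H–H eclipsed; 3.5 + 3.6 + 1.0 = 8.1 kcal/mol.
CH2Cl at 180° (staggered): Cl–tBu gauche, Ph–CH2Cl gauche, Ph–tBu gauche; 1.0 + 1.1 + 1.4 = 3.5 kcal/mol.
CH2Cl at 240° (eclipsed): Cl–H eclipsed, Ph–tBu eclipsed, H–CH2Cl eclipsed; 1.6 + 5.0 + 2.0 = 8.6 kcal/mol.
CH2Cl at 300° (staggered): Cl–CH2Cl gauche, Ph–tBu gauche; 0.8 + 1.4 = 2.2 kcal/mol.
Max at 240° (8.6 kcal/mol), min at 300° (2.2 kcal/mol); barrier = 6.4 kcal/mol.

6.4 kcal/mol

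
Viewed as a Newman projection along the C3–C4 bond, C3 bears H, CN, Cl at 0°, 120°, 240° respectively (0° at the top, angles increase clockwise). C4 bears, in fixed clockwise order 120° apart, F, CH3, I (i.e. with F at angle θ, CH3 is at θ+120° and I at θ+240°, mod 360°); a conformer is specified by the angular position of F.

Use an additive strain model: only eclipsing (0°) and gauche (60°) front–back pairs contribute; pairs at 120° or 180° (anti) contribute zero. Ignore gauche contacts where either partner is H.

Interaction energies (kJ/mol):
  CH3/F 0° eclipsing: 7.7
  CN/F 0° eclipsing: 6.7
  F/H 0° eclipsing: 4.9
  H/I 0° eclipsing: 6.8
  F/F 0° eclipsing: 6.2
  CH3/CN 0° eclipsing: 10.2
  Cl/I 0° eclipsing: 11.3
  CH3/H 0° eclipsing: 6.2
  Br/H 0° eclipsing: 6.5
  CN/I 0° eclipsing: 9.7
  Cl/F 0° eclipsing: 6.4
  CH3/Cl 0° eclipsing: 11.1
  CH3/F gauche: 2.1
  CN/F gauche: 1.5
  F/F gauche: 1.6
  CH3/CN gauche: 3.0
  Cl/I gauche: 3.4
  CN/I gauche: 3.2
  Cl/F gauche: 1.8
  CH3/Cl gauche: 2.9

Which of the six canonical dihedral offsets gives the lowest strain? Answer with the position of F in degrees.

F at 0° (eclipsed): H(0°)/F(0°) eclipsed 4.9; CN(120°)/CH3(120°) eclipsed 10.2; Cl(240°)/I(240°) eclipsed 11.3 → 26.4 kJ/mol.
F at 60° (staggered): CN(120°)/F(60°) gauche 1.5; CN(120°)/CH3(180°) gauche 3.0; Cl(240°)/CH3(180°) gauche 2.9; Cl(240°)/I(300°) gauche 3.4 → 10.8 kJ/mol.
F at 120° (eclipsed): H(0°)/I(0°) eclipsed 6.8; CN(120°)/F(120°) eclipsed 6.7; Cl(240°)/CH3(240°) eclipsed 11.1 → 24.6 kJ/mol.
F at 180° (staggered): CN(120°)/F(180°) gauche 1.5; CN(120°)/I(60°) gauche 3.2; Cl(240°)/F(180°) gauche 1.8; Cl(240°)/CH3(300°) gauche 2.9 → 9.4 kJ/mol.
F at 240° (eclipsed): H(0°)/CH3(0°) eclipsed 6.2; CN(120°)/I(120°) eclipsed 9.7; Cl(240°)/F(240°) eclipsed 6.4 → 22.3 kJ/mol.
F at 300° (staggered): CN(120°)/CH3(60°) gauche 3.0; CN(120°)/I(180°) gauche 3.2; Cl(240°)/F(300°) gauche 1.8; Cl(240°)/I(180°) gauche 3.4 → 11.4 kJ/mol.
The minimum (9.4 kJ/mol) occurs with F at 180°.

180°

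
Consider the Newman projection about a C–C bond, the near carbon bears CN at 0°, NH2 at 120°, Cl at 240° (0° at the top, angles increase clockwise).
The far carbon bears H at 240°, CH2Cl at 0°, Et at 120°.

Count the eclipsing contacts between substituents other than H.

2

Non-H eclipsing pairs: CN(0°)/CH2Cl(0°); NH2(120°)/Et(120°) — 2 interactions.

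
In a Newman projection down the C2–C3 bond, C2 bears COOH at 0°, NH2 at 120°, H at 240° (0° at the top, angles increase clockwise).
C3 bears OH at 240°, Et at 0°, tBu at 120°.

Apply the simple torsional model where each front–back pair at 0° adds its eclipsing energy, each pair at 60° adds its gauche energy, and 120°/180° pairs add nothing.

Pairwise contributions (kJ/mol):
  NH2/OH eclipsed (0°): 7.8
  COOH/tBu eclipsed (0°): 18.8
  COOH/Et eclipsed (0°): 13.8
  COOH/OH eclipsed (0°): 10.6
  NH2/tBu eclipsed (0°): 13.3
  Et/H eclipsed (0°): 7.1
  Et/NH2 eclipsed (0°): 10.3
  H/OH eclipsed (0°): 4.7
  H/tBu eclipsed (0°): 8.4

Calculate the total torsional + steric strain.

31.8 kJ/mol

This conformer is eclipsed. COOH at 0° is eclipsed with Et at 0° (13.8); NH2 at 120° is eclipsed with tBu at 120° (13.3); H at 240° is eclipsed with OH at 240° (4.7). Total 31.8 kJ/mol.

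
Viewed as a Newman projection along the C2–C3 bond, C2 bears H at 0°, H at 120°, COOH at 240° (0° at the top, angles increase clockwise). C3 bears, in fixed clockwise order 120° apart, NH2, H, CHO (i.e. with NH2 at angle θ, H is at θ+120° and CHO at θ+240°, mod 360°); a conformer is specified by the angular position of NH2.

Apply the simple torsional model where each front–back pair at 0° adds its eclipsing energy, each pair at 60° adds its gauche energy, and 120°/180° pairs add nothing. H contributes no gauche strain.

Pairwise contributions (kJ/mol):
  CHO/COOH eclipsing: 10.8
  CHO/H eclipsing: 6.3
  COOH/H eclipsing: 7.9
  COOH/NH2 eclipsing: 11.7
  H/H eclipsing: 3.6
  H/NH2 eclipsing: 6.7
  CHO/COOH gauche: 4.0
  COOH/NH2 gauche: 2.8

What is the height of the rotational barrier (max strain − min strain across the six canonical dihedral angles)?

NH2 at 0° is eclipsed. H at 0° is eclipsed with NH2 at 0° (6.7); H at 120° is eclipsed with H at 120° (3.6); COOH at 240° is eclipsed with CHO at 240° (10.8). Total 21.1 kJ/mol.
NH2 at 60° is staggered. COOH at 240° is gauche with CHO at 300° (4.0). Total 4.0 kJ/mol.
NH2 at 120° is eclipsed. H at 0° is eclipsed with CHO at 0° (6.3); H at 120° is eclipsed with NH2 at 120° (6.7); COOH at 240° is eclipsed with H at 240° (7.9). Total 20.9 kJ/mol.
NH2 at 180° is staggered. COOH at 240° is gauche with NH2 at 180° (2.8). Total 2.8 kJ/mol.
NH2 at 240° is eclipsed. H at 0° is eclipsed with H at 0° (3.6); H at 120° is eclipsed with CHO at 120° (6.3); COOH at 240° is eclipsed with NH2 at 240° (11.7). Total 21.6 kJ/mol.
NH2 at 300° is staggered. COOH at 240° is gauche with NH2 at 300° (2.8); COOH at 240° is gauche with CHO at 180° (4.0). Total 6.8 kJ/mol.
Max at 240° (21.6 kJ/mol), min at 180° (2.8 kJ/mol); barrier = 18.8 kJ/mol.

18.8 kJ/mol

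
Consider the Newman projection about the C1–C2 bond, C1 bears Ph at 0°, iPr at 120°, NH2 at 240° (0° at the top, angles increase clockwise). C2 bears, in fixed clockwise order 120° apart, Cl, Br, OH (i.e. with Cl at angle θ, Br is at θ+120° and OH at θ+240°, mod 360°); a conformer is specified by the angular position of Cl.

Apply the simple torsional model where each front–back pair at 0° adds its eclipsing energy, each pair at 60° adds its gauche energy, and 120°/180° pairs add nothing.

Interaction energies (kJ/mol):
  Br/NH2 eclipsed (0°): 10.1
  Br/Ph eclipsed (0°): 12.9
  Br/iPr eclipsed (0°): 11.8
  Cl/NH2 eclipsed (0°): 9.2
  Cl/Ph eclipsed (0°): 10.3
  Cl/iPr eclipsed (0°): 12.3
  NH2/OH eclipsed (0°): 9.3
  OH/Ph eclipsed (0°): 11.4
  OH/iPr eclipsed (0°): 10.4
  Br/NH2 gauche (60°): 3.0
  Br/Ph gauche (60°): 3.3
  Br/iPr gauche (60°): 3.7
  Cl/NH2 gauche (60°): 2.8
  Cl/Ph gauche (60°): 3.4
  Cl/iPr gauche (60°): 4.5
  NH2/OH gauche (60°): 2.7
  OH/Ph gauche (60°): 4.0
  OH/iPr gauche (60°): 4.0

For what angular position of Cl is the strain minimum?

300°

Cl at 0° (eclipsed): Ph–Cl eclipsed, iPr–Br eclipsed, NH2–OH eclipsed; 10.3 + 11.8 + 9.3 = 31.4 kJ/mol.
Cl at 60° (staggered): Ph–Cl gauche, Ph–OH gauche, iPr–Cl gauche, iPr–Br gauche, NH2–Br gauche, NH2–OH gauche; 3.4 + 4.0 + 4.5 + 3.7 + 3.0 + 2.7 = 21.3 kJ/mol.
Cl at 120° (eclipsed): Ph–OH eclipsed, iPr–Cl eclipsed, NH2–Br eclipsed; 11.4 + 12.3 + 10.1 = 33.8 kJ/mol.
Cl at 180° (staggered): Ph–Br gauche, Ph–OH gauche, iPr–Cl gauche, iPr–OH gauche, NH2–Cl gauche, NH2–Br gauche; 3.3 + 4.0 + 4.5 + 4.0 + 2.8 + 3.0 = 21.6 kJ/mol.
Cl at 240° (eclipsed): Ph–Br eclipsed, iPr–OH eclipsed, NH2–Cl eclipsed; 12.9 + 10.4 + 9.2 = 32.5 kJ/mol.
Cl at 300° (staggered): Ph–Cl gauche, Ph–Br gauche, iPr–Br gauche, iPr–OH gauche, NH2–Cl gauche, NH2–OH gauche; 3.4 + 3.3 + 3.7 + 4.0 + 2.8 + 2.7 = 19.9 kJ/mol.
The minimum (19.9 kJ/mol) occurs with Cl at 300°.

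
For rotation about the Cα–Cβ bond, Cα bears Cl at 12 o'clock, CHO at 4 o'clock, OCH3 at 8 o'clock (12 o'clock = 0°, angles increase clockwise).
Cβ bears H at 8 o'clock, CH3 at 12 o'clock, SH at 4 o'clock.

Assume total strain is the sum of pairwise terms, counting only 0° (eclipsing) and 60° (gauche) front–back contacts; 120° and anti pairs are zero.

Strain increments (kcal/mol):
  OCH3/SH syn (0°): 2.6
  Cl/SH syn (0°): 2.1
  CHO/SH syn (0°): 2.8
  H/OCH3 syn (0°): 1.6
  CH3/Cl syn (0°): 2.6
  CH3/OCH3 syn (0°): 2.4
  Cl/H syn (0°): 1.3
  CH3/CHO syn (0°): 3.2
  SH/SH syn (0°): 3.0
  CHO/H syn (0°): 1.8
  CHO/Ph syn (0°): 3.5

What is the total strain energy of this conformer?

This conformer (eclipsed): Cl(0°)/CH3(0°) eclipsed 2.6; CHO(120°)/SH(120°) eclipsed 2.8; OCH3(240°)/H(240°) eclipsed 1.6 → 7.0 kcal/mol.

7.0 kcal/mol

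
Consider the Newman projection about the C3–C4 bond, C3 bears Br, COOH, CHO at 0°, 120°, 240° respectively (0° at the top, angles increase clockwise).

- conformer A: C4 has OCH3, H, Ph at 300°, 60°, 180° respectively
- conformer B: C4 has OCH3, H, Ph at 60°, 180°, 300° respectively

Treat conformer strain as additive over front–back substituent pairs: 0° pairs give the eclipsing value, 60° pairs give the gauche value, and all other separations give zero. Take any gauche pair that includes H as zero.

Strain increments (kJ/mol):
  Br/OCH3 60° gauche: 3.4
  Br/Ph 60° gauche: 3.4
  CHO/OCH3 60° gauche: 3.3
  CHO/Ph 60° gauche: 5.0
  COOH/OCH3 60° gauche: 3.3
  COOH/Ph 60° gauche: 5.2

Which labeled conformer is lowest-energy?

A (staggered): Br–OCH3 gauche, COOH–Ph gauche, CHO–OCH3 gauche, CHO–Ph gauche; 3.4 + 5.2 + 3.3 + 5.0 = 16.9 kJ/mol.
B (staggered): Br–OCH3 gauche, Br–Ph gauche, COOH–OCH3 gauche, CHO–Ph gauche; 3.4 + 3.4 + 3.3 + 5.0 = 15.1 kJ/mol.
B has the lowest total (15.1 kJ/mol).

B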